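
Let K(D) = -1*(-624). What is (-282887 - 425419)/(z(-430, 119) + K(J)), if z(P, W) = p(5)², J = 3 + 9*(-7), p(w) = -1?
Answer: -708306/625 ≈ -1133.3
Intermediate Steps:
J = -60 (J = 3 - 63 = -60)
z(P, W) = 1 (z(P, W) = (-1)² = 1)
K(D) = 624
(-282887 - 425419)/(z(-430, 119) + K(J)) = (-282887 - 425419)/(1 + 624) = -708306/625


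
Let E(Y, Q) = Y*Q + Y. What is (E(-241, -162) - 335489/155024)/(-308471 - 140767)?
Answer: -6014750735/69642671712 ≈ -0.086366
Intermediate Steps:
E(Y, Q) = Y + Q*Y (E(Y, Q) = Q*Y + Y = Y + Q*Y)
(E(-241, -162) - 335489/155024)/(-308471 - 140767) = (-241*(1 - 162) - 335489/155024)/(-308471 - 140767) = (-241*(-161) - 335489*1/155024)/(-449238) = (38801 - 335489/155024)*(-1/449238) = (6014750735/155024)*(-1/449238) = -6014750735/69642671712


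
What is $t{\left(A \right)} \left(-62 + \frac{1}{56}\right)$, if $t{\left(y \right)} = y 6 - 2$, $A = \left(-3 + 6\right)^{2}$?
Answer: $- \frac{45123}{14} \approx -3223.1$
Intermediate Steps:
$A = 9$ ($A = 3^{2} = 9$)
$t{\left(y \right)} = -2 + 6 y$ ($t{\left(y \right)} = 6 y - 2 = -2 + 6 y$)
$t{\left(A \right)} \left(-62 + \frac{1}{56}\right) = \left(-2 + 6 \cdot 9\right) \left(-62 + \frac{1}{56}\right) = \left(-2 + 54\right) \left(-62 + \frac{1}{56}\right) = 52 \left(- \frac{3471}{56}\right) = - \frac{45123}{14}$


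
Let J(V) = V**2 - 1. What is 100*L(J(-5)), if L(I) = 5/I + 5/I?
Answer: 125/3 ≈ 41.667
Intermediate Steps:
J(V) = -1 + V**2
L(I) = 10/I
100*L(J(-5)) = 100*(10/(-1 + (-5)**2)) = 100*(10/(-1 + 25)) = 100*(10/24) = 100*(10*(1/24)) = 100*(5/12) = 125/3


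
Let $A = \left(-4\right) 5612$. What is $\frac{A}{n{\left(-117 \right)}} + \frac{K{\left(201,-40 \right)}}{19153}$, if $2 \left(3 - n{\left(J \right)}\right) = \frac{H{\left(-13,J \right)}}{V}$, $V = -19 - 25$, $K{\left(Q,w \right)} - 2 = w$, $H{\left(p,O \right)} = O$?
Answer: $- \frac{37835301458}{2815491} \approx -13438.0$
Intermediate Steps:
$K{\left(Q,w \right)} = 2 + w$
$V = -44$
$n{\left(J \right)} = 3 + \frac{J}{88}$ ($n{\left(J \right)} = 3 - \frac{J \frac{1}{-44}}{2} = 3 - \frac{J \left(- \frac{1}{44}\right)}{2} = 3 - \frac{\left(- \frac{1}{44}\right) J}{2} = 3 + \frac{J}{88}$)
$A = -22448$
$\frac{A}{n{\left(-117 \right)}} + \frac{K{\left(201,-40 \right)}}{19153} = - \frac{22448}{3 + \frac{1}{88} \left(-117\right)} + \frac{2 - 40}{19153} = - \frac{22448}{3 - \frac{117}{88}} - \frac{38}{19153} = - \frac{22448}{\frac{147}{88}} - \frac{38}{19153} = \left(-22448\right) \frac{88}{147} - \frac{38}{19153} = - \frac{1975424}{147} - \frac{38}{19153} = - \frac{37835301458}{2815491}$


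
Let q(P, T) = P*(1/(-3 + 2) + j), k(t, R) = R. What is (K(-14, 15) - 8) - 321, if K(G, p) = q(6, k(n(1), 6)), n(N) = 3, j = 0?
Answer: -335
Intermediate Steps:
q(P, T) = -P (q(P, T) = P*(1/(-3 + 2) + 0) = P*(1/(-1) + 0) = P*(-1 + 0) = P*(-1) = -P)
K(G, p) = -6 (K(G, p) = -1*6 = -6)
(K(-14, 15) - 8) - 321 = (-6 - 8) - 321 = -14 - 321 = -335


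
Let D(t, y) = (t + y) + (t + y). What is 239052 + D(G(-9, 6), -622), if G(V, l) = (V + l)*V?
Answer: 237862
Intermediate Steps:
G(V, l) = V*(V + l)
D(t, y) = 2*t + 2*y
239052 + D(G(-9, 6), -622) = 239052 + (2*(-9*(-9 + 6)) + 2*(-622)) = 239052 + (2*(-9*(-3)) - 1244) = 239052 + (2*27 - 1244) = 239052 + (54 - 1244) = 239052 - 1190 = 237862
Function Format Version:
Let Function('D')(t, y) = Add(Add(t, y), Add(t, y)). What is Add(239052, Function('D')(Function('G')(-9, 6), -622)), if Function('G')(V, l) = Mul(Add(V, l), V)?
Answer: 237862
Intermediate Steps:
Function('G')(V, l) = Mul(V, Add(V, l))
Function('D')(t, y) = Add(Mul(2, t), Mul(2, y))
Add(239052, Function('D')(Function('G')(-9, 6), -622)) = Add(239052, Add(Mul(2, Mul(-9, Add(-9, 6))), Mul(2, -622))) = Add(239052, Add(Mul(2, Mul(-9, -3)), -1244)) = Add(239052, Add(Mul(2, 27), -1244)) = Add(239052, Add(54, -1244)) = Add(239052, -1190) = 237862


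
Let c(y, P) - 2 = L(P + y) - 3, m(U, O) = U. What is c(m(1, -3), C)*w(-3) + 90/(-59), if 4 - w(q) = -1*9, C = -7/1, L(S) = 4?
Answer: 2211/59 ≈ 37.475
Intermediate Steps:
C = -7 (C = -7*1 = -7)
c(y, P) = 3 (c(y, P) = 2 + (4 - 3) = 2 + 1 = 3)
w(q) = 13 (w(q) = 4 - (-1)*9 = 4 - 1*(-9) = 4 + 9 = 13)
c(m(1, -3), C)*w(-3) + 90/(-59) = 3*13 + 90/(-59) = 39 + 90*(-1/59) = 39 - 90/59 = 2211/59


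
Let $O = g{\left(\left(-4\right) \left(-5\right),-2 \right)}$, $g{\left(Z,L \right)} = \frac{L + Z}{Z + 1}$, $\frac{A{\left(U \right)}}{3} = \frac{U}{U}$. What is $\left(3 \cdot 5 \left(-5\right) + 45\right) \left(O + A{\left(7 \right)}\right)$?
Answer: $- \frac{810}{7} \approx -115.71$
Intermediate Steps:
$A{\left(U \right)} = 3$ ($A{\left(U \right)} = 3 \frac{U}{U} = 3 \cdot 1 = 3$)
$g{\left(Z,L \right)} = \frac{L + Z}{1 + Z}$
$O = \frac{6}{7}$ ($O = \frac{-2 - -20}{1 - -20} = \frac{-2 + 20}{1 + 20} = \frac{1}{21} \cdot 18 = \frac{6}{7} \approx 0.85714$)
$\left(3 \cdot 5 \left(-5\right) + 45\right) \left(O + A{\left(7 \right)}\right) = \left(3 \cdot 5 \left(-5\right) + 45\right) \left(\frac{6}{7} + 3\right) = \left(15 \left(-5\right) + 45\right) \frac{27}{7} = \left(-75 + 45\right) \frac{27}{7} = \left(-30\right) \frac{27}{7} = - \frac{810}{7}$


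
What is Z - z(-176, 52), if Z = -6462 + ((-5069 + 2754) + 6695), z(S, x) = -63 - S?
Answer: -2195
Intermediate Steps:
Z = -2082 (Z = -6462 + (-2315 + 6695) = -6462 + 4380 = -2082)
Z - z(-176, 52) = -2082 - (-63 - 1*(-176)) = -2082 - (-63 + 176) = -2082 - 1*113 = -2082 - 113 = -2195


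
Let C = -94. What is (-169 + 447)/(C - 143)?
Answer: -278/237 ≈ -1.1730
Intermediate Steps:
(-169 + 447)/(C - 143) = (-169 + 447)/(-94 - 143) = 278/(-237) = 278*(-1/237) = -278/237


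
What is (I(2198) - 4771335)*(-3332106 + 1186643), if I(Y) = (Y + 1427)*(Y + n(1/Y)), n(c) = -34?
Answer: -6593361800395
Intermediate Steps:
I(Y) = (-34 + Y)*(1427 + Y) (I(Y) = (Y + 1427)*(Y - 34) = (1427 + Y)*(-34 + Y) = (-34 + Y)*(1427 + Y))
(I(2198) - 4771335)*(-3332106 + 1186643) = ((-48518 + 2198² + 1393*2198) - 4771335)*(-3332106 + 1186643) = ((-48518 + 4831204 + 3061814) - 4771335)*(-2145463) = (7844500 - 4771335)*(-2145463) = 3073165*(-2145463) = -6593361800395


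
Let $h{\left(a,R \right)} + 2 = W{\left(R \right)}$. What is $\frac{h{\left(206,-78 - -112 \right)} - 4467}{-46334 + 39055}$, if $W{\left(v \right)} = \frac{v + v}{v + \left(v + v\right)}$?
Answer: $\frac{13405}{21837} \approx 0.61387$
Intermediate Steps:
$W{\left(v \right)} = \frac{2}{3}$ ($W{\left(v \right)} = \frac{2 v}{v + 2 v} = \frac{2 v}{3 v} = 2 v \frac{1}{3 v} = \frac{2}{3}$)
$h{\left(a,R \right)} = - \frac{4}{3}$ ($h{\left(a,R \right)} = -2 + \frac{2}{3} = - \frac{4}{3}$)
$\frac{h{\left(206,-78 - -112 \right)} - 4467}{-46334 + 39055} = \frac{- \frac{4}{3} - 4467}{-46334 + 39055} = - \frac{13405}{3 \left(-7279\right)} = \left(- \frac{13405}{3}\right) \left(- \frac{1}{7279}\right) = \frac{13405}{21837}$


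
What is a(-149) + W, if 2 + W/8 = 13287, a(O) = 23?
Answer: 106303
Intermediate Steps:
W = 106280 (W = -16 + 8*13287 = -16 + 106296 = 106280)
a(-149) + W = 23 + 106280 = 106303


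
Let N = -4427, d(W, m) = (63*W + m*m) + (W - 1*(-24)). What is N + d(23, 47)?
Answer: -722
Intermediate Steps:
d(W, m) = 24 + m² + 64*W (d(W, m) = (63*W + m²) + (W + 24) = (m² + 63*W) + (24 + W) = 24 + m² + 64*W)
N + d(23, 47) = -4427 + (24 + 47² + 64*23) = -4427 + (24 + 2209 + 1472) = -4427 + 3705 = -722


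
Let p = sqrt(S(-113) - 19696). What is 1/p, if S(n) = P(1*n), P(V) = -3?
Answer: -I*sqrt(19699)/19699 ≈ -0.0071249*I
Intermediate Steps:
S(n) = -3
p = I*sqrt(19699) (p = sqrt(-3 - 19696) = sqrt(-19699) = I*sqrt(19699) ≈ 140.35*I)
1/p = 1/(I*sqrt(19699)) = -I*sqrt(19699)/19699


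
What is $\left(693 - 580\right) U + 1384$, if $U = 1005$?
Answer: $114949$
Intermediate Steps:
$\left(693 - 580\right) U + 1384 = \left(693 - 580\right) 1005 + 1384 = 113 \cdot 1005 + 1384 = 113565 + 1384 = 114949$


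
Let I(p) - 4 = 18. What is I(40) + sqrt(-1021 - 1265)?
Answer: 22 + 3*I*sqrt(254) ≈ 22.0 + 47.812*I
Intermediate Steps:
I(p) = 22 (I(p) = 4 + 18 = 22)
I(40) + sqrt(-1021 - 1265) = 22 + sqrt(-1021 - 1265) = 22 + sqrt(-2286) = 22 + 3*I*sqrt(254)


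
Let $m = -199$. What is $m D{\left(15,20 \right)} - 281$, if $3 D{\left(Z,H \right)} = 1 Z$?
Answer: $-1276$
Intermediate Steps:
$D{\left(Z,H \right)} = \frac{Z}{3}$ ($D{\left(Z,H \right)} = \frac{1 Z}{3} = \frac{Z}{3}$)
$m D{\left(15,20 \right)} - 281 = - 199 \cdot \frac{1}{3} \cdot 15 - 281 = \left(-199\right) 5 - 281 = -995 - 281 = -1276$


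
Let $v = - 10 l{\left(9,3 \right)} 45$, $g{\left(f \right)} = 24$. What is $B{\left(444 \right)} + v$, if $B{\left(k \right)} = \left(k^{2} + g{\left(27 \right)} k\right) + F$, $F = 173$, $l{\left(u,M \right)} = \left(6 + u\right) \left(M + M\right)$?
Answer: $167465$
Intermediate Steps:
$l{\left(u,M \right)} = 2 M \left(6 + u\right)$ ($l{\left(u,M \right)} = \left(6 + u\right) 2 M = 2 M \left(6 + u\right)$)
$v = -40500$ ($v = - 10 \cdot 2 \cdot 3 \left(6 + 9\right) 45 = - 10 \cdot 2 \cdot 3 \cdot 15 \cdot 45 = \left(-10\right) 90 \cdot 45 = \left(-900\right) 45 = -40500$)
$B{\left(k \right)} = 173 + k^{2} + 24 k$ ($B{\left(k \right)} = \left(k^{2} + 24 k\right) + 173 = 173 + k^{2} + 24 k$)
$B{\left(444 \right)} + v = \left(173 + 444^{2} + 24 \cdot 444\right) - 40500 = \left(173 + 197136 + 10656\right) - 40500 = 207965 - 40500 = 167465$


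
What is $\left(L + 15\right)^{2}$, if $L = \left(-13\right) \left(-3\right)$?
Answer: $2916$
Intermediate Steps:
$L = 39$
$\left(L + 15\right)^{2} = \left(39 + 15\right)^{2} = 54^{2} = 2916$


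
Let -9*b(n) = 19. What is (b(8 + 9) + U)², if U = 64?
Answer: 310249/81 ≈ 3830.2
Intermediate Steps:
b(n) = -19/9 (b(n) = -⅑*19 = -19/9)
(b(8 + 9) + U)² = (-19/9 + 64)² = (557/9)² = 310249/81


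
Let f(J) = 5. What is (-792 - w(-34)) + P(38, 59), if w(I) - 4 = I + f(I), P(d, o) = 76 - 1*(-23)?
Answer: -668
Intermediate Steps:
P(d, o) = 99 (P(d, o) = 76 + 23 = 99)
w(I) = 9 + I (w(I) = 4 + (I + 5) = 4 + (5 + I) = 9 + I)
(-792 - w(-34)) + P(38, 59) = (-792 - (9 - 34)) + 99 = (-792 - 1*(-25)) + 99 = (-792 + 25) + 99 = -767 + 99 = -668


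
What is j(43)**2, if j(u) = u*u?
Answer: 3418801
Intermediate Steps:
j(u) = u**2
j(43)**2 = (43**2)**2 = 1849**2 = 3418801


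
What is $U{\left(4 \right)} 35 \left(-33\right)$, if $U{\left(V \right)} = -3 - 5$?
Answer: $9240$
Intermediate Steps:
$U{\left(V \right)} = -8$
$U{\left(4 \right)} 35 \left(-33\right) = \left(-8\right) 35 \left(-33\right) = \left(-280\right) \left(-33\right) = 9240$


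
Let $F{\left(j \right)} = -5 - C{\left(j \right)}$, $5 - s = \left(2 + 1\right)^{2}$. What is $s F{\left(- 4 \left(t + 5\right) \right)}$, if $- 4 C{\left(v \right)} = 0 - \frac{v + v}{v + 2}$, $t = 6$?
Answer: $\frac{464}{21} \approx 22.095$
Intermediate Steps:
$s = -4$ ($s = 5 - \left(2 + 1\right)^{2} = 5 - 3^{2} = 5 - 9 = -4$)
$C{\left(v \right)} = \frac{v}{2 \left(2 + v\right)}$ ($C{\left(v \right)} = - \frac{0 - \frac{v + v}{v + 2}}{4} = - \frac{0 - \frac{2 v}{2 + v}}{4} = - \frac{\left(-2\right) v \frac{1}{2 + v}}{4} = \frac{v}{2 \left(2 + v\right)}$)
$F{\left(j \right)} = -5 - \frac{j}{2 \left(2 + j\right)}$
$s F{\left(- 4 \left(t + 5\right) \right)} = - 4 \frac{-20 - 11 \left(- 4 \left(6 + 5\right)\right)}{2 \left(2 - 4 \left(6 + 5\right)\right)} = - 4 \frac{-20 - 11 \left(\left(-4\right) 11\right)}{2 \left(2 - 44\right)} = - 4 \frac{-20 - -484}{2 \left(2 - 44\right)} = - 4 \frac{-20 + 484}{2 \left(-42\right)} = - 4 \cdot \frac{1}{2} \left(- \frac{1}{42}\right) 464 = \left(-4\right) \left(- \frac{116}{21}\right) = \frac{464}{21}$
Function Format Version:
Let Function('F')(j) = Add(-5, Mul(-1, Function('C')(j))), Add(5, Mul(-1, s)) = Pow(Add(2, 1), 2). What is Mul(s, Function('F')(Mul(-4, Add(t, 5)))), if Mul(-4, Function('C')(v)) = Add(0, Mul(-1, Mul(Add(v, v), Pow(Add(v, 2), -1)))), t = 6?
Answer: Rational(464, 21) ≈ 22.095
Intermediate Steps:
s = -4 (s = Add(5, Mul(-1, Pow(Add(2, 1), 2))) = Add(5, Mul(-1, Pow(3, 2))) = Add(5, Mul(-1, 9)) = Add(5, -9) = -4)
Function('C')(v) = Mul(Rational(1, 2), v, Pow(Add(2, v), -1)) (Function('C')(v) = Mul(Rational(-1, 4), Add(0, Mul(-1, Mul(Add(v, v), Pow(Add(v, 2), -1))))) = Mul(Rational(-1, 4), Add(0, Mul(-1, Mul(Mul(2, v), Pow(Add(2, v), -1))))) = Mul(Rational(-1, 4), Add(0, Mul(-1, Mul(2, v, Pow(Add(2, v), -1))))) = Mul(Rational(-1, 4), Add(0, Mul(-2, v, Pow(Add(2, v), -1)))) = Mul(Rational(-1, 4), Mul(-2, v, Pow(Add(2, v), -1))) = Mul(Rational(1, 2), v, Pow(Add(2, v), -1)))
Function('F')(j) = Add(-5, Mul(Rational(-1, 2), j, Pow(Add(2, j), -1))) (Function('F')(j) = Add(-5, Mul(-1, Mul(Rational(1, 2), j, Pow(Add(2, j), -1)))) = Add(-5, Mul(Rational(-1, 2), j, Pow(Add(2, j), -1))))
Mul(s, Function('F')(Mul(-4, Add(t, 5)))) = Mul(-4, Mul(Rational(1, 2), Pow(Add(2, Mul(-4, Add(6, 5))), -1), Add(-20, Mul(-11, Mul(-4, Add(6, 5)))))) = Mul(-4, Mul(Rational(1, 2), Pow(Add(2, Mul(-4, 11)), -1), Add(-20, Mul(-11, Mul(-4, 11))))) = Mul(-4, Mul(Rational(1, 2), Pow(Add(2, -44), -1), Add(-20, Mul(-11, -44)))) = Mul(-4, Mul(Rational(1, 2), Pow(-42, -1), Add(-20, 484))) = Mul(-4, Mul(Rational(1, 2), Rational(-1, 42), 464)) = Mul(-4, Rational(-116, 21)) = Rational(464, 21)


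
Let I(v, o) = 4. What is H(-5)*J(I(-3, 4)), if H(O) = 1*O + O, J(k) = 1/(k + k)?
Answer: -5/4 ≈ -1.2500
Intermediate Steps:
J(k) = 1/(2*k)
H(O) = 2*O (H(O) = O + O = 2*O)
H(-5)*J(I(-3, 4)) = (2*(-5))*((½)/4) = -5/4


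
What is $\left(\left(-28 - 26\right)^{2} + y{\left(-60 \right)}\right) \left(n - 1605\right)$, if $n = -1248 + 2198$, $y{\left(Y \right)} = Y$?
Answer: $-1870680$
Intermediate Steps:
$n = 950$
$\left(\left(-28 - 26\right)^{2} + y{\left(-60 \right)}\right) \left(n - 1605\right) = \left(\left(-28 - 26\right)^{2} - 60\right) \left(950 - 1605\right) = \left(\left(-54\right)^{2} - 60\right) \left(-655\right) = \left(2916 - 60\right) \left(-655\right) = 2856 \left(-655\right) = -1870680$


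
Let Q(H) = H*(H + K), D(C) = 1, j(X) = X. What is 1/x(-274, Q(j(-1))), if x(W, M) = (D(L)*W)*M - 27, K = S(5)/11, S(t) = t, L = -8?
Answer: -11/1941 ≈ -0.0056672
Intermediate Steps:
K = 5/11 ≈ 0.45455
Q(H) = H*(5/11 + H) (Q(H) = H*(H + 5/11) = H*(5/11 + H))
x(W, M) = -27 + M*W (x(W, M) = (1*W)*M - 27 = W*M - 27 = M*W - 27 = -27 + M*W)
1/x(-274, Q(j(-1))) = 1/(-27 + ((1/11)*(-1)*(5 + 11*(-1)))*(-274)) = 1/(-27 + ((1/11)*(-1)*(5 - 11))*(-274)) = 1/(-27 + ((1/11)*(-1)*(-6))*(-274)) = 1/(-27 + (6/11)*(-274)) = 1/(-27 - 1644/11) = 1/(-1941/11) = -11/1941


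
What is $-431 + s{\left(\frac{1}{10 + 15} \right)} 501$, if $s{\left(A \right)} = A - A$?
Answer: $-431$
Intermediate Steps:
$s{\left(A \right)} = 0$
$-431 + s{\left(\frac{1}{10 + 15} \right)} 501 = -431 + 0 \cdot 501 = -431 + 0 = -431$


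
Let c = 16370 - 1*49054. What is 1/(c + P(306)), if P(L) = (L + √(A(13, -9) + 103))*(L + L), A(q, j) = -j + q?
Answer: 38647/5962657936 - 765*√5/5962657936 ≈ 6.1946e-6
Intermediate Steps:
A(q, j) = q - j
c = -32684 (c = 16370 - 49054 = -32684)
P(L) = 2*L*(L + 5*√5) (P(L) = (L + √((13 - 1*(-9)) + 103))*(L + L) = (L + √((13 + 9) + 103))*(2*L) = (L + √(22 + 103))*(2*L) = (L + √125)*(2*L) = (L + 5*√5)*(2*L) = 2*L*(L + 5*√5))
1/(c + P(306)) = 1/(-32684 + 2*306*(306 + 5*√5)) = 1/(-32684 + (187272 + 3060*√5)) = 1/(154588 + 3060*√5)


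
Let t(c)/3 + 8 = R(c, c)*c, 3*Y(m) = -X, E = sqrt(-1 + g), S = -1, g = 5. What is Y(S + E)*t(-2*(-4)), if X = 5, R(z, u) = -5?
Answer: 240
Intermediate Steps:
E = 2 (E = sqrt(-1 + 5) = sqrt(4) = 2)
Y(m) = -5/3 (Y(m) = (-1*5)/3 = (1/3)*(-5) = -5/3)
t(c) = -24 - 15*c (t(c) = -24 + 3*(-5*c) = -24 - 15*c)
Y(S + E)*t(-2*(-4)) = -5*(-24 - (-30)*(-4))/3 = -5*(-24 - 15*8)/3 = -5*(-24 - 120)/3 = -5/3*(-144) = 240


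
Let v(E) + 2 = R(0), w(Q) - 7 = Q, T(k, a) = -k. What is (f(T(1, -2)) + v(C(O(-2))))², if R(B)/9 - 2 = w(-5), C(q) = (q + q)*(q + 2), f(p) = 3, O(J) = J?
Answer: 1369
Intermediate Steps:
w(Q) = 7 + Q
C(q) = 2*q*(2 + q) (C(q) = (2*q)*(2 + q) = 2*q*(2 + q))
R(B) = 36 (R(B) = 18 + 9*(7 - 5) = 18 + 9*2 = 18 + 18 = 36)
v(E) = 34 (v(E) = -2 + 36 = 34)
(f(T(1, -2)) + v(C(O(-2))))² = (3 + 34)² = 37² = 1369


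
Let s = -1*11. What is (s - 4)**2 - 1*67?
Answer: 158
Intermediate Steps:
s = -11
(s - 4)**2 - 1*67 = (-11 - 4)**2 - 1*67 = (-15)**2 - 67 = 225 - 67 = 158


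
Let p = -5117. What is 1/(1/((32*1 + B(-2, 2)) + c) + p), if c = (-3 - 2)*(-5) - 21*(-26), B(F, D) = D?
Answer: -605/3095784 ≈ -0.00019543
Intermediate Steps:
c = 571 (c = -5*(-5) + 546 = 25 + 546 = 571)
1/(1/((32*1 + B(-2, 2)) + c) + p) = 1/(1/((32*1 + 2) + 571) - 5117) = 1/(1/((32 + 2) + 571) - 5117) = 1/(1/(34 + 571) - 5117) = 1/(1/605 - 5117) = 1/(-3095784/605) = -605/3095784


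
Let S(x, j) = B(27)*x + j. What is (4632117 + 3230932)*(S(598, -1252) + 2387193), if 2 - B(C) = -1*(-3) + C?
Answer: 18629112101653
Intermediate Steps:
B(C) = -1 - C (B(C) = 2 - (-1*(-3) + C) = 2 - (3 + C) = 2 + (-3 - C) = -1 - C)
S(x, j) = j - 28*x (S(x, j) = (-1 - 1*27)*x + j = (-1 - 27)*x + j = -28*x + j = j - 28*x)
(4632117 + 3230932)*(S(598, -1252) + 2387193) = (4632117 + 3230932)*((-1252 - 28*598) + 2387193) = 7863049*((-1252 - 16744) + 2387193) = 7863049*(-17996 + 2387193) = 7863049*2369197 = 18629112101653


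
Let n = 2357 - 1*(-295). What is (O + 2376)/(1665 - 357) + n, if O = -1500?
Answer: 289141/109 ≈ 2652.7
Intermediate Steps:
n = 2652 (n = 2357 + 295 = 2652)
(O + 2376)/(1665 - 357) + n = (-1500 + 2376)/(1665 - 357) + 2652 = 876/1308 + 2652 = 876*(1/1308) + 2652 = 73/109 + 2652 = 289141/109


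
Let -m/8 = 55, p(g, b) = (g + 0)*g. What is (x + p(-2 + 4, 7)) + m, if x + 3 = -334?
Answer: -773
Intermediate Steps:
p(g, b) = g² (p(g, b) = g*g = g²)
m = -440 (m = -8*55 = -440)
x = -337 (x = -3 - 334 = -337)
(x + p(-2 + 4, 7)) + m = (-337 + (-2 + 4)²) - 440 = (-337 + 2²) - 440 = (-337 + 4) - 440 = -333 - 440 = -773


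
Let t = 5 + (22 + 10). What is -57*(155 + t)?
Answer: -10944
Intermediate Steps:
t = 37 (t = 5 + 32 = 37)
-57*(155 + t) = -57*(155 + 37) = -57*192 = -10944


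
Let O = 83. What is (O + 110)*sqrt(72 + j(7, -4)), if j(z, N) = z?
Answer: 193*sqrt(79) ≈ 1715.4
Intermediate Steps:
(O + 110)*sqrt(72 + j(7, -4)) = (83 + 110)*sqrt(72 + 7) = 193*sqrt(79)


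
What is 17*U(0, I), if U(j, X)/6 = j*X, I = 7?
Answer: 0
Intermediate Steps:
U(j, X) = 6*X*j (U(j, X) = 6*(j*X) = 6*(X*j) = 6*X*j)
17*U(0, I) = 17*(6*7*0) = 17*0 = 0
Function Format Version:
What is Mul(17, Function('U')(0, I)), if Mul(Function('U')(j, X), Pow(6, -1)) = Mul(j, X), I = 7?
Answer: 0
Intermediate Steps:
Function('U')(j, X) = Mul(6, X, j) (Function('U')(j, X) = Mul(6, Mul(j, X)) = Mul(6, Mul(X, j)) = Mul(6, X, j))
Mul(17, Function('U')(0, I)) = Mul(17, Mul(6, 7, 0)) = Mul(17, 0) = 0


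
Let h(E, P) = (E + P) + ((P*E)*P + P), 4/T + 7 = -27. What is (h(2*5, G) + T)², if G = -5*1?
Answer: 18045504/289 ≈ 62441.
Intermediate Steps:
T = -2/17 (T = 4/(-7 - 27) = 4/(-34) = 4*(-1/34) = -2/17 ≈ -0.11765)
G = -5
h(E, P) = E + 2*P + E*P² (h(E, P) = (E + P) + ((E*P)*P + P) = (E + P) + (E*P² + P) = (E + P) + (P + E*P²) = E + 2*P + E*P²)
(h(2*5, G) + T)² = ((2*5 + 2*(-5) + (2*5)*(-5)²) - 2/17)² = ((10 - 10 + 10*25) - 2/17)² = ((10 - 10 + 250) - 2/17)² = (250 - 2/17)² = (4248/17)² = 18045504/289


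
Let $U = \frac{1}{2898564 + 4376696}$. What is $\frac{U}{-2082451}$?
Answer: $- \frac{1}{15150372462260} \approx -6.6005 \cdot 10^{-14}$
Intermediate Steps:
$U = \frac{1}{7275260} \approx 1.3745 \cdot 10^{-7}$
$\frac{U}{-2082451} = \frac{1}{7275260 \left(-2082451\right)} = \frac{1}{7275260} \left(- \frac{1}{2082451}\right) = - \frac{1}{15150372462260}$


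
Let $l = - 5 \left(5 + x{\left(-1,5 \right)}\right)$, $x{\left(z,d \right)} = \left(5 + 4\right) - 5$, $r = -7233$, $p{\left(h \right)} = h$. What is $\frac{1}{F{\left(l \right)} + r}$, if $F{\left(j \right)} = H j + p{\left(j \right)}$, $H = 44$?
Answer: $- \frac{1}{9258} \approx -0.00010801$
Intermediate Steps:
$x{\left(z,d \right)} = 4$ ($x{\left(z,d \right)} = 9 - 5 = 4$)
$l = -45$ ($l = - 5 \left(5 + 4\right) = \left(-5\right) 9 = -45$)
$F{\left(j \right)} = 45 j$ ($F{\left(j \right)} = 44 j + j = 45 j$)
$\frac{1}{F{\left(l \right)} + r} = \frac{1}{45 \left(-45\right) - 7233} = \frac{1}{-2025 - 7233} = \frac{1}{-9258} = - \frac{1}{9258}$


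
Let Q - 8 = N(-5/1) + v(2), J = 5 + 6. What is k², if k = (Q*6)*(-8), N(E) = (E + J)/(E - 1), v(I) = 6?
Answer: 389376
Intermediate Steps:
J = 11
N(E) = (11 + E)/(-1 + E) (N(E) = (E + 11)/(E - 1) = (11 + E)/(-1 + E))
Q = 13 (Q = 8 + ((11 - 5/1)/(-1 - 5/1) + 6) = 8 + ((11 - 5*1)/(-1 - 5*1) + 6) = 8 + ((11 - 5)/(-1 - 5) + 6) = 8 + (6/(-6) + 6) = 8 + (-⅙*6 + 6) = 8 + (-1 + 6) = 8 + 5 = 13)
k = -624 (k = (13*6)*(-8) = 78*(-8) = -624)
k² = (-624)² = 389376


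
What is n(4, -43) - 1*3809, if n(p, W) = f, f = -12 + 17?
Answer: -3804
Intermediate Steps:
f = 5
n(p, W) = 5
n(4, -43) - 1*3809 = 5 - 1*3809 = 5 - 3809 = -3804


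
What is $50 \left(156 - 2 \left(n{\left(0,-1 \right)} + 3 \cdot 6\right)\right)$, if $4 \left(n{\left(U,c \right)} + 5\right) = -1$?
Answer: $6525$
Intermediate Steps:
$n{\left(U,c \right)} = - \frac{21}{4}$ ($n{\left(U,c \right)} = -5 + \frac{1}{4} \left(-1\right) = -5 - \frac{1}{4} = - \frac{21}{4}$)
$50 \left(156 - 2 \left(n{\left(0,-1 \right)} + 3 \cdot 6\right)\right) = 50 \left(156 - 2 \left(- \frac{21}{4} + 3 \cdot 6\right)\right) = 50 \left(156 - 2 \left(- \frac{21}{4} + 18\right)\right) = 50 \left(156 - \frac{51}{2}\right) = 50 \cdot \frac{261}{2} = 6525$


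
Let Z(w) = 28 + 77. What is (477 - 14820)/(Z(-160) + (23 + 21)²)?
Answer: -14343/2041 ≈ -7.0274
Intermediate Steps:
Z(w) = 105
(477 - 14820)/(Z(-160) + (23 + 21)²) = (477 - 14820)/(105 + (23 + 21)²) = -14343/(105 + 44²) = -14343/(105 + 1936) = -14343/2041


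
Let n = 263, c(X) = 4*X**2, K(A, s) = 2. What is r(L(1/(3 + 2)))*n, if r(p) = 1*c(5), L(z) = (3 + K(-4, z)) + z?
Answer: 26300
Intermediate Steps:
L(z) = 5 + z (L(z) = (3 + 2) + z = 5 + z)
r(p) = 100 (r(p) = 1*(4*5**2) = 1*(4*25) = 1*100 = 100)
r(L(1/(3 + 2)))*n = 100*263 = 26300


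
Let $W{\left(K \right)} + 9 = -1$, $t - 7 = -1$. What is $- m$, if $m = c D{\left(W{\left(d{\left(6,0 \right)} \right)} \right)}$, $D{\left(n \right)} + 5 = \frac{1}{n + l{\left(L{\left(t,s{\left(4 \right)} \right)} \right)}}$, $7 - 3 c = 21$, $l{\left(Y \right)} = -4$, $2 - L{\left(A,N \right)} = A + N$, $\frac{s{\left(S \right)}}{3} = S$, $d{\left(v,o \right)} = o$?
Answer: $- \frac{71}{3} \approx -23.667$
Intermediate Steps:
$s{\left(S \right)} = 3 S$
$t = 6$ ($t = 7 - 1 = 6$)
$L{\left(A,N \right)} = 2 - A - N$ ($L{\left(A,N \right)} = 2 - \left(A + N\right) = 2 - A - N$)
$W{\left(K \right)} = -10$ ($W{\left(K \right)} = -9 - 1 = -10$)
$c = - \frac{14}{3}$ ($c = \frac{7}{3} - 7 = - \frac{14}{3} \approx -4.6667$)
$D{\left(n \right)} = -5 + \frac{1}{-4 + n}$ ($D{\left(n \right)} = -5 + \frac{1}{n - 4} = -5 + \frac{1}{-4 + n}$)
$m = \frac{71}{3}$ ($m = - \frac{14 \frac{21 - -50}{-4 - 10}}{3} = - \frac{14 \frac{21 + 50}{-14}}{3} = - \frac{14 \left(\left(- \frac{1}{14}\right) 71\right)}{3} = \left(- \frac{14}{3}\right) \left(- \frac{71}{14}\right) = \frac{71}{3} \approx 23.667$)
$- m = \left(-1\right) \frac{71}{3} = - \frac{71}{3}$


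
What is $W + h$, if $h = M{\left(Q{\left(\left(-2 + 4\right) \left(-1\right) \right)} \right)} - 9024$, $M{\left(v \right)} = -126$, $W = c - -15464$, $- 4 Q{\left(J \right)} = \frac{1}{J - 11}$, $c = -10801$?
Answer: $-4487$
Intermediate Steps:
$Q{\left(J \right)} = - \frac{1}{4 \left(-11 + J\right)}$ ($Q{\left(J \right)} = - \frac{1}{4 \left(J - 11\right)} = - \frac{1}{4 \left(-11 + J\right)}$)
$W = 4663$ ($W = -10801 - -15464 = -10801 + 15464 = 4663$)
$h = -9150$ ($h = -126 - 9024 = -9150$)
$W + h = 4663 - 9150 = -4487$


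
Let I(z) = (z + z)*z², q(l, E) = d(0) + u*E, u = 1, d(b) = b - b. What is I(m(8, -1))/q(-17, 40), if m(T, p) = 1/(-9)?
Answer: -1/14580 ≈ -6.8587e-5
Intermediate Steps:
d(b) = 0
m(T, p) = -⅑
q(l, E) = E (q(l, E) = 0 + 1*E = 0 + E = E)
I(z) = 2*z³ (I(z) = (2*z)*z² = 2*z³)
I(m(8, -1))/q(-17, 40) = (2*(-⅑)³)/40 = (2*(-1/729))*(1/40) = -2/729*1/40 = -1/14580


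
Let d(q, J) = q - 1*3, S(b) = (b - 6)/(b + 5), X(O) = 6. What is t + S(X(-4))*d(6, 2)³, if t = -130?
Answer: -130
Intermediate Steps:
S(b) = (-6 + b)/(5 + b)
d(q, J) = -3 + q (d(q, J) = q - 3 = -3 + q)
t + S(X(-4))*d(6, 2)³ = -130 + ((-6 + 6)/(5 + 6))*(-3 + 6)³ = -130 + (0/11)*3³ = -130 + ((1/11)*0)*27 = -130 + 0*27 = -130 + 0 = -130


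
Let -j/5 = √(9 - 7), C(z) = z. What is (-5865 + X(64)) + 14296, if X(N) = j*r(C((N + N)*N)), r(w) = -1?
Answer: 8431 + 5*√2 ≈ 8438.1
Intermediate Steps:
j = -5*√2 (j = -5*√(9 - 7) = -5*√2 ≈ -7.0711)
X(N) = 5*√2 (X(N) = -5*√2*(-1) = 5*√2)
(-5865 + X(64)) + 14296 = (-5865 + 5*√2) + 14296 = 8431 + 5*√2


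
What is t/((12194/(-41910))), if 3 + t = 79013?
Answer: -1655654550/6097 ≈ -2.7155e+5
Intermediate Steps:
t = 79010 (t = -3 + 79013 = 79010)
t/((12194/(-41910))) = 79010/((12194/(-41910))) = 79010/((12194*(-1/41910))) = 79010/(-6097/20955) = 79010*(-20955/6097) = -1655654550/6097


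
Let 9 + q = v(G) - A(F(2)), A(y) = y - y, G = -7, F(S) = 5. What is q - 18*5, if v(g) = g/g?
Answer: -98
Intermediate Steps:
v(g) = 1
A(y) = 0
q = -8 (q = -9 + (1 - 1*0) = -9 + (1 + 0) = -9 + 1 = -8)
q - 18*5 = -8 - 18*5 = -8 - 90 = -98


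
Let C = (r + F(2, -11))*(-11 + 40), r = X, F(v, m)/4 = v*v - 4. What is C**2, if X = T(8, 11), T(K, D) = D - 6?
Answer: 21025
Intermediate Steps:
T(K, D) = -6 + D
X = 5 (X = -6 + 11 = 5)
F(v, m) = -16 + 4*v**2 (F(v, m) = 4*(v*v - 4) = 4*(v**2 - 4) = 4*(-4 + v**2) = -16 + 4*v**2)
r = 5
C = 145 (C = (5 + (-16 + 4*2**2))*(-11 + 40) = (5 + (-16 + 4*4))*29 = (5 + (-16 + 16))*29 = (5 + 0)*29 = 5*29 = 145)
C**2 = 145**2 = 21025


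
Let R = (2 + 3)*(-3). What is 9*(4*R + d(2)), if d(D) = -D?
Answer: -558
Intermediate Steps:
R = -15 (R = 5*(-3) = -15)
9*(4*R + d(2)) = 9*(4*(-15) - 1*2) = 9*(-60 - 2) = 9*(-62) = -558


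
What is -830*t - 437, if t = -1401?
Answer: 1162393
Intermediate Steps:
-830*t - 437 = -830*(-1401) - 437 = 1162830 - 437 = 1162393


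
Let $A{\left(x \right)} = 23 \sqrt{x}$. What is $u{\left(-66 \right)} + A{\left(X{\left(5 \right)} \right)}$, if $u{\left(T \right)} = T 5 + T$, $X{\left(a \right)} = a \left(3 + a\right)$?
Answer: $-396 + 46 \sqrt{10} \approx -250.54$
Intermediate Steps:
$u{\left(T \right)} = 6 T$ ($u{\left(T \right)} = 5 T + T = 6 T$)
$u{\left(-66 \right)} + A{\left(X{\left(5 \right)} \right)} = 6 \left(-66\right) + 23 \sqrt{5 \left(3 + 5\right)} = -396 + 23 \sqrt{5 \cdot 8} = -396 + 23 \sqrt{40} = -396 + 23 \cdot 2 \sqrt{10} = -396 + 46 \sqrt{10}$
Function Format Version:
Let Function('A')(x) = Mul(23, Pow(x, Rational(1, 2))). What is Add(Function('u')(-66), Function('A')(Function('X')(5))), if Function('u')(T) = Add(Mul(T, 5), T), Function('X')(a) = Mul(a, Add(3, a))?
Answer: Add(-396, Mul(46, Pow(10, Rational(1, 2)))) ≈ -250.54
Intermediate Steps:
Function('u')(T) = Mul(6, T) (Function('u')(T) = Add(Mul(5, T), T) = Mul(6, T))
Add(Function('u')(-66), Function('A')(Function('X')(5))) = Add(Mul(6, -66), Mul(23, Pow(Mul(5, Add(3, 5)), Rational(1, 2)))) = Add(-396, Mul(23, Pow(Mul(5, 8), Rational(1, 2)))) = Add(-396, Mul(23, Pow(40, Rational(1, 2)))) = Add(-396, Mul(23, Mul(2, Pow(10, Rational(1, 2))))) = Add(-396, Mul(46, Pow(10, Rational(1, 2))))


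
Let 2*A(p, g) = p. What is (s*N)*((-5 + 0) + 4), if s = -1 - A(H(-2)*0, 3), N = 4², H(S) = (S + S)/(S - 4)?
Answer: 16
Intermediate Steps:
H(S) = 2*S/(-4 + S) (H(S) = (2*S)/(-4 + S) = 2*S/(-4 + S))
A(p, g) = p/2
N = 16
s = -1 (s = -1 - (2*(-2)/(-4 - 2))*0/2 = -1 - (2*(-2)/(-6))*0/2 = -1 - (2*(-2)*(-⅙))*0/2 = -1 - (⅔)*0/2 = -1 - 0/2 = -1 - 1*0 = -1 + 0 = -1)
(s*N)*((-5 + 0) + 4) = (-1*16)*((-5 + 0) + 4) = -16*(-5 + 4) = -16*(-1) = 16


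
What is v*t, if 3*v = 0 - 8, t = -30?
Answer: 80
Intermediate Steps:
v = -8/3 (v = (0 - 8)/3 = (⅓)*(-8) = -8/3 ≈ -2.6667)
v*t = -8/3*(-30) = 80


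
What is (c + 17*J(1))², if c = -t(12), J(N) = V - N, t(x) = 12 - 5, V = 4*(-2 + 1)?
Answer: 8464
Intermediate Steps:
V = -4 (V = 4*(-1) = -4)
t(x) = 7
J(N) = -4 - N
c = -7 (c = -1*7 = -7)
(c + 17*J(1))² = (-7 + 17*(-4 - 1*1))² = (-7 + 17*(-4 - 1))² = (-7 + 17*(-5))² = (-7 - 85)² = (-92)² = 8464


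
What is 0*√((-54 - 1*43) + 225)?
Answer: 0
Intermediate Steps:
0*√((-54 - 1*43) + 225) = 0*√((-54 - 43) + 225) = 0*√(-97 + 225) = 0*√128 = 0*(8*√2) = 0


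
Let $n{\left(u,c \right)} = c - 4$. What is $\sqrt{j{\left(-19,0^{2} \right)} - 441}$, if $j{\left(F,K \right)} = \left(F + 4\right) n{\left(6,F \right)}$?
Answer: $4 i \sqrt{6} \approx 9.798 i$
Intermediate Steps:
$n{\left(u,c \right)} = -4 + c$ ($n{\left(u,c \right)} = c - 4 = -4 + c$)
$j{\left(F,K \right)} = \left(-4 + F\right) \left(4 + F\right)$ ($j{\left(F,K \right)} = \left(F + 4\right) \left(-4 + F\right) = \left(4 + F\right) \left(-4 + F\right) = \left(-4 + F\right) \left(4 + F\right)$)
$\sqrt{j{\left(-19,0^{2} \right)} - 441} = \sqrt{\left(-16 + \left(-19\right)^{2}\right) - 441} = \sqrt{\left(-16 + 361\right) - 441} = \sqrt{345 - 441} = \sqrt{-96} = 4 i \sqrt{6}$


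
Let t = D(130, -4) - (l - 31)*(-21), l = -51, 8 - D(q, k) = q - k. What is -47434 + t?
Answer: -49282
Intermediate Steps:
D(q, k) = 8 + k - q (D(q, k) = 8 - (q - k) = 8 + (k - q) = 8 + k - q)
t = -1848 (t = (8 - 4 - 1*130) - (-51 - 31)*(-21) = (8 - 4 - 130) - (-82)*(-21) = -126 - 1*1722 = -126 - 1722 = -1848)
-47434 + t = -47434 - 1848 = -49282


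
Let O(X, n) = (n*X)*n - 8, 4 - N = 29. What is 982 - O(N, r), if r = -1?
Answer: 1015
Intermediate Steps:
N = -25 (N = 4 - 1*29 = 4 - 29 = -25)
O(X, n) = -8 + X*n² (O(X, n) = (X*n)*n - 8 = X*n² - 8 = -8 + X*n²)
982 - O(N, r) = 982 - (-8 - 25*(-1)²) = 982 - (-8 - 25*1) = 982 - (-8 - 25) = 982 - 1*(-33) = 982 + 33 = 1015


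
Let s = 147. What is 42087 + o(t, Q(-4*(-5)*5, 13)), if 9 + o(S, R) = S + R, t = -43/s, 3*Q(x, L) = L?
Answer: 2062020/49 ≈ 42082.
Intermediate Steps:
Q(x, L) = L/3
t = -43/147 ≈ -0.29252
o(S, R) = -9 + R + S (o(S, R) = -9 + (S + R) = -9 + (R + S) = -9 + R + S)
42087 + o(t, Q(-4*(-5)*5, 13)) = 42087 + (-9 + (⅓)*13 - 43/147) = 42087 + (-9 + 13/3 - 43/147) = 42087 - 243/49 = 2062020/49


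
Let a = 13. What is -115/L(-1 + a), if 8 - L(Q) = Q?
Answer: 115/4 ≈ 28.750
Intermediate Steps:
L(Q) = 8 - Q
-115/L(-1 + a) = -115/(8 - (-1 + 13)) = -115/(8 - 1*12) = -115/(8 - 12) = -115/(-4) = -115*(-1/4) = 115/4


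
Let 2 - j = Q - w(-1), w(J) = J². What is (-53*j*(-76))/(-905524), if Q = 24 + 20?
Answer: 41287/226381 ≈ 0.18238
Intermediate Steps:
Q = 44
j = -41 (j = 2 - (44 - 1*(-1)²) = 2 - (44 - 1*1) = 2 - (44 - 1) = 2 - 1*43 = 2 - 43 = -41)
(-53*j*(-76))/(-905524) = (-53*(-41)*(-76))/(-905524) = (2173*(-76))*(-1/905524) = -165148*(-1/905524) = 41287/226381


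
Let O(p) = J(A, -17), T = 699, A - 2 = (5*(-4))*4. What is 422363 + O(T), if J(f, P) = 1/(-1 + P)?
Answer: 7602533/18 ≈ 4.2236e+5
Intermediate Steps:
A = -78 (A = 2 + (5*(-4))*4 = 2 - 20*4 = 2 - 80 = -78)
O(p) = -1/18 (O(p) = 1/(-1 - 17) = 1/(-18) = -1/18)
422363 + O(T) = 422363 - 1/18 = 7602533/18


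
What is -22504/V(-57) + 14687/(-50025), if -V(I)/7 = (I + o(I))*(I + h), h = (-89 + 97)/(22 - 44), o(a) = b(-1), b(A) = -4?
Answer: 8426167381/13478585925 ≈ 0.62515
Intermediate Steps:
o(a) = -4
h = -4/11 (h = 8/(-22) = 8*(-1/22) = -4/11 ≈ -0.36364)
V(I) = -7*(-4 + I)*(-4/11 + I) (V(I) = -7*(I - 4)*(I - 4/11) = -7*(-4 + I)*(-4/11 + I))
-22504/V(-57) + 14687/(-50025) = -22504/(-112/11 - 7*(-57)² + (336/11)*(-57)) + 14687/(-50025) = -22504/(-112/11 - 7*3249 - 19152/11) + 14687*(-1/50025) = -22504/(-112/11 - 22743 - 19152/11) - 14687/50025 = -22504/(-269437/11) - 14687/50025 = -22504*(-11/269437) - 14687/50025 = 247544/269437 - 14687/50025 = 8426167381/13478585925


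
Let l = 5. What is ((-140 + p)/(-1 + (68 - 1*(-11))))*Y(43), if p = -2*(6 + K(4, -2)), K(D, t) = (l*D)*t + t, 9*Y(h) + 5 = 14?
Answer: -34/39 ≈ -0.87179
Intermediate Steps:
Y(h) = 1 (Y(h) = -5/9 + (⅑)*14 = -5/9 + 14/9 = 1)
K(D, t) = t + 5*D*t (K(D, t) = (5*D)*t + t = 5*D*t + t = t + 5*D*t)
p = 72 (p = -2*(6 - 2*(1 + 5*4)) = -2*(6 - 2*(1 + 20)) = -2*(6 - 2*21) = -2*(6 - 42) = -2*(-36) = 72)
((-140 + p)/(-1 + (68 - 1*(-11))))*Y(43) = ((-140 + 72)/(-1 + (68 - 1*(-11))))*1 = -68/(-1 + (68 + 11))*1 = -68/(-1 + 79)*1 = -68/78*1 = -68*1/78*1 = -34/39*1 = -34/39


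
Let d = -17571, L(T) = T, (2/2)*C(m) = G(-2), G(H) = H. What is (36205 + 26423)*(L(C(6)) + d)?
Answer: -1100561844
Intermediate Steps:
C(m) = -2
(36205 + 26423)*(L(C(6)) + d) = (36205 + 26423)*(-2 - 17571) = 62628*(-17573) = -1100561844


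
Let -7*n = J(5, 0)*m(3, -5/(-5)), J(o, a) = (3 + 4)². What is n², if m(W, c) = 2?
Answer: 196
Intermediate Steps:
J(o, a) = 49 (J(o, a) = 7² = 49)
n = -14 (n = -7*2 = -⅐*98 = -14)
n² = (-14)² = 196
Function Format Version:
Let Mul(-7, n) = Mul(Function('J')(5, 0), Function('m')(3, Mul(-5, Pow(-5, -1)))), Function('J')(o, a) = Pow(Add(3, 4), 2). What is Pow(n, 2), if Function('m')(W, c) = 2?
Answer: 196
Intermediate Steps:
Function('J')(o, a) = 49 (Function('J')(o, a) = Pow(7, 2) = 49)
n = -14 (n = Mul(Rational(-1, 7), Mul(49, 2)) = Mul(Rational(-1, 7), 98) = -14)
Pow(n, 2) = Pow(-14, 2) = 196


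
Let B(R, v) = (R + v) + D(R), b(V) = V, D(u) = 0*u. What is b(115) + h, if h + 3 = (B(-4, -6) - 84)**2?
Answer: 8948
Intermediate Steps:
D(u) = 0
B(R, v) = R + v (B(R, v) = (R + v) + 0 = R + v)
h = 8833 (h = -3 + ((-4 - 6) - 84)**2 = -3 + (-10 - 84)**2 = -3 + (-94)**2 = -3 + 8836 = 8833)
b(115) + h = 115 + 8833 = 8948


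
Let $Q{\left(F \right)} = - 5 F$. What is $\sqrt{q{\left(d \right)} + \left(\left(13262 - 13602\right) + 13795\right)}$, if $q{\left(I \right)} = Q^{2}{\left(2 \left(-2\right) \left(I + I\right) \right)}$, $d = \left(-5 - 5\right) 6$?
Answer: $3 \sqrt{641495} \approx 2402.8$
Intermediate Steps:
$d = -60$ ($d = \left(-10\right) 6 = -60$)
$q{\left(I \right)} = 1600 I^{2}$ ($q{\left(I \right)} = \left(- 5 \cdot 2 \left(-2\right) \left(I + I\right)\right)^{2} = \left(- 5 \left(- 4 \cdot 2 I\right)\right)^{2} = \left(- 5 \left(- 8 I\right)\right)^{2} = \left(40 I\right)^{2} = 1600 I^{2}$)
$\sqrt{q{\left(d \right)} + \left(\left(13262 - 13602\right) + 13795\right)} = \sqrt{1600 \left(-60\right)^{2} + \left(\left(13262 - 13602\right) + 13795\right)} = \sqrt{1600 \cdot 3600 + \left(-340 + 13795\right)} = \sqrt{5760000 + 13455} = \sqrt{5773455} = 3 \sqrt{641495}$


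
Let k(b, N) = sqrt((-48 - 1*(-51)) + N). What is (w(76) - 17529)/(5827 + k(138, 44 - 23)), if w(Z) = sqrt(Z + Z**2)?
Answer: -102141483/33953905 - 4*sqrt(8778)/33953905 + 11654*sqrt(1463)/33953905 + 35058*sqrt(6)/33953905 ≈ -2.9926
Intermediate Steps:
k(b, N) = sqrt(3 + N) (k(b, N) = sqrt((-48 + 51) + N) = sqrt(3 + N))
(w(76) - 17529)/(5827 + k(138, 44 - 23)) = (sqrt(76*(1 + 76)) - 17529)/(5827 + sqrt(3 + (44 - 23))) = (sqrt(76*77) - 17529)/(5827 + sqrt(3 + 21)) = (sqrt(5852) - 17529)/(5827 + sqrt(24)) = (2*sqrt(1463) - 17529)/(5827 + 2*sqrt(6)) = (-17529 + 2*sqrt(1463))/(5827 + 2*sqrt(6))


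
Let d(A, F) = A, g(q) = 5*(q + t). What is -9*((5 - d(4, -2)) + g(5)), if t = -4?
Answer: -54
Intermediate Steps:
g(q) = -20 + 5*q (g(q) = 5*(q - 4) = 5*(-4 + q) = -20 + 5*q)
-9*((5 - d(4, -2)) + g(5)) = -9*((5 - 1*4) + (-20 + 5*5)) = -9*((5 - 4) + (-20 + 25)) = -9*(1 + 5) = -9*6 = -54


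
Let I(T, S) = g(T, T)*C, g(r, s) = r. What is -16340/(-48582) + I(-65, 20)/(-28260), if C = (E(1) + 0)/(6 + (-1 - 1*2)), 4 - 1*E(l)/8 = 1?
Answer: 1352864/3813687 ≈ 0.35474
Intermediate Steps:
E(l) = 24 (E(l) = 32 - 8*1 = 32 - 8 = 24)
C = 8 (C = (24 + 0)/(6 + (-1 - 1*2)) = 24/(6 + (-1 - 2)) = 24/(6 - 3) = 24/3 = 24*(⅓) = 8)
I(T, S) = 8*T (I(T, S) = T*8 = 8*T)
-16340/(-48582) + I(-65, 20)/(-28260) = -16340/(-48582) + (8*(-65))/(-28260) = -16340*(-1/48582) - 520*(-1/28260) = 8170/24291 + 26/1413 = 1352864/3813687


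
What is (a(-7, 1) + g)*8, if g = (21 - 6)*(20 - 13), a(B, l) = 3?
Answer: 864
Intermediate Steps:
g = 105 (g = 15*7 = 105)
(a(-7, 1) + g)*8 = (3 + 105)*8 = 108*8 = 864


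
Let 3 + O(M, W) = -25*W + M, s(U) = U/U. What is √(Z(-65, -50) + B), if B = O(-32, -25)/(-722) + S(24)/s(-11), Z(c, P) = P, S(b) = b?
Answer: I*√9681/19 ≈ 5.1785*I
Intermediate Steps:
s(U) = 1
O(M, W) = -3 + M - 25*W (O(M, W) = -3 + (-25*W + M) = -3 + (M - 25*W) = -3 + M - 25*W)
B = 8369/361 (B = (-3 - 32 - 25*(-25))/(-722) + 24/1 = (-3 - 32 + 625)*(-1/722) + 24*1 = 590*(-1/722) + 24 = -295/361 + 24 = 8369/361 ≈ 23.183)
√(Z(-65, -50) + B) = √(-50 + 8369/361) = √(-9681/361) = I*√9681/19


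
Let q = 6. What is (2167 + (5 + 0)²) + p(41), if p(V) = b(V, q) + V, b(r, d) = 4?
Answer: 2237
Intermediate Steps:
p(V) = 4 + V
(2167 + (5 + 0)²) + p(41) = (2167 + (5 + 0)²) + (4 + 41) = (2167 + 5²) + 45 = (2167 + 25) + 45 = 2192 + 45 = 2237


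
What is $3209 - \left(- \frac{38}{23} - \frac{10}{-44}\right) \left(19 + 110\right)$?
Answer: $\frac{1716763}{506} \approx 3392.8$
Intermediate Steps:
$3209 - \left(- \frac{38}{23} - \frac{10}{-44}\right) \left(19 + 110\right) = 3209 - \left(\left(-38\right) \frac{1}{23} - - \frac{5}{22}\right) 129 = 3209 - \left(- \frac{38}{23} + \frac{5}{22}\right) 129 = 3209 - \left(- \frac{721}{506}\right) 129 = 3209 - - \frac{93009}{506} = 3209 + \frac{93009}{506} = \frac{1716763}{506}$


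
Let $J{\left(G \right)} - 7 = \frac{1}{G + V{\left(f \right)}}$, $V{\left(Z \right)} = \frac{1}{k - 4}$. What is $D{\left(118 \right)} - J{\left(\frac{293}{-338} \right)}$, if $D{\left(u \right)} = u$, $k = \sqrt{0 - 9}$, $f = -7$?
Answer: $\frac{341787077}{3052741} - \frac{342732 i}{3052741} \approx 111.96 - 0.11227 i$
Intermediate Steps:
$k = 3 i$ ($k = \sqrt{-9} = 3 i \approx 3.0 i$)
$V{\left(Z \right)} = \frac{-4 - 3 i}{25}$ ($V{\left(Z \right)} = \frac{1}{3 i - 4} = \frac{1}{-4 + 3 i} = \frac{-4 - 3 i}{25}$)
$J{\left(G \right)} = 7 + \frac{1}{- \frac{4}{25} + G - \frac{3 i}{25}}$ ($J{\left(G \right)} = 7 + \frac{1}{G - \left(\frac{4}{25} + \frac{3 i}{25}\right)} = 7 + \frac{1}{- \frac{4}{25} + G - \frac{3 i}{25}}$)
$D{\left(118 \right)} - J{\left(\frac{293}{-338} \right)} = 118 - \frac{-3 - 21 i + 175 \frac{293}{-338}}{-4 - 3 i + 25 \frac{293}{-338}} = 118 - \frac{-3 - 21 i + 175 \cdot 293 \left(- \frac{1}{338}\right)}{-4 - 3 i + 25 \cdot 293 \left(- \frac{1}{338}\right)} = 118 - \frac{-3 - 21 i + 175 \left(- \frac{293}{338}\right)}{-4 - 3 i + 25 \left(- \frac{293}{338}\right)} = 118 - \frac{-3 - 21 i - \frac{51275}{338}}{-4 - 3 i - \frac{7325}{338}} = 118 - \frac{- \frac{52289}{338} - 21 i}{- \frac{8677}{338} - 3 i} = 118 - \frac{114244 \left(- \frac{8677}{338} + 3 i\right)}{76318525} \left(- \frac{52289}{338} - 21 i\right) = 118 - \frac{114244 \left(- \frac{52289}{338} - 21 i\right) \left(- \frac{8677}{338} + 3 i\right)}{76318525}$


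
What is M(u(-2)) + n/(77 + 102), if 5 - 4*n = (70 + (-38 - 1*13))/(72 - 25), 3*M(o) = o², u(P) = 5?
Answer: 210487/25239 ≈ 8.3398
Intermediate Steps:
M(o) = o²/3
n = 54/47 (n = 5/4 - (70 + (-38 - 1*13))/(4*(72 - 25)) = 5/4 - (70 + (-38 - 13))/(4*47) = 5/4 - (70 - 51)/(4*47) = 5/4 - 19/(4*47) = 5/4 - ¼*19/47 = 5/4 - 19/188 = 54/47 ≈ 1.1489)
M(u(-2)) + n/(77 + 102) = (⅓)*5² + 54/(47*(77 + 102)) = (⅓)*25 + (54/47)/179 = 25/3 + (54/47)*(1/179) = 25/3 + 54/8413 = 210487/25239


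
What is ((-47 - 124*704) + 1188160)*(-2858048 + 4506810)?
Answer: 1814985238554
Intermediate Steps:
((-47 - 124*704) + 1188160)*(-2858048 + 4506810) = ((-47 - 87296) + 1188160)*1648762 = (-87343 + 1188160)*1648762 = 1100817*1648762 = 1814985238554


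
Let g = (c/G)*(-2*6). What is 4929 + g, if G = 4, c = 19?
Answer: 4872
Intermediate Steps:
g = -57 (g = (19/4)*(-2*6) = ((¼)*19)*(-12) = (19/4)*(-12) = -57)
4929 + g = 4929 - 57 = 4872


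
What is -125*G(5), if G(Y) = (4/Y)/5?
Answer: -20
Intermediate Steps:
G(Y) = 4/(5*Y) (G(Y) = (4/Y)*(⅕) = 4/(5*Y))
-125*G(5) = -100/5 = -125*4/25 = -20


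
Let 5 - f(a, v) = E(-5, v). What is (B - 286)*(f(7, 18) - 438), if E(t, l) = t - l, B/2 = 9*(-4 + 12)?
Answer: 58220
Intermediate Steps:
B = 144 (B = 2*(9*(-4 + 12)) = 2*(9*8) = 2*72 = 144)
f(a, v) = 10 + v (f(a, v) = 5 - (-5 - v) = 5 + (5 + v) = 10 + v)
(B - 286)*(f(7, 18) - 438) = (144 - 286)*((10 + 18) - 438) = -142*(28 - 438) = -142*(-410) = 58220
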